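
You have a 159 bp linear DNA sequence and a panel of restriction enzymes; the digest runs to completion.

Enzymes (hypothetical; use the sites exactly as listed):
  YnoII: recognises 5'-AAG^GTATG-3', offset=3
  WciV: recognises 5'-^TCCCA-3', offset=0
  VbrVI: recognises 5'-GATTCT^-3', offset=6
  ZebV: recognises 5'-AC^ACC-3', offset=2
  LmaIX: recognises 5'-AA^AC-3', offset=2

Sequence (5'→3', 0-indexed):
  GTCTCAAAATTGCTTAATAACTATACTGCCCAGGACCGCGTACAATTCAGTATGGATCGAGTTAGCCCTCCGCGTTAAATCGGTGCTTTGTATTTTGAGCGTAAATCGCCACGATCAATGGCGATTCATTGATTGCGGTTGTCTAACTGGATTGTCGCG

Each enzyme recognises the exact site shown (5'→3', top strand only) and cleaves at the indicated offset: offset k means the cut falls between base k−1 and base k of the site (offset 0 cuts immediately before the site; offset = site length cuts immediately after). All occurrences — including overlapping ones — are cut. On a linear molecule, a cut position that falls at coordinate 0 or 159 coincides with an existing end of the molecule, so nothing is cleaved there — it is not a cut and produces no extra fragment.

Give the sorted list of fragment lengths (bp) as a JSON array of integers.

[159]

Per-enzyme occurrences:
  YnoII (AAGGTATG, off=3): no sites
  WciV (TCCCA, off=0): no sites
  VbrVI (GATTCT, off=6): no sites
  ZebV (ACACC, off=2): no sites
  LmaIX (AAAC, off=2): no sites

Pooled cuts: ∅

Fragments:
  no cuts → one linear fragment of 159 bp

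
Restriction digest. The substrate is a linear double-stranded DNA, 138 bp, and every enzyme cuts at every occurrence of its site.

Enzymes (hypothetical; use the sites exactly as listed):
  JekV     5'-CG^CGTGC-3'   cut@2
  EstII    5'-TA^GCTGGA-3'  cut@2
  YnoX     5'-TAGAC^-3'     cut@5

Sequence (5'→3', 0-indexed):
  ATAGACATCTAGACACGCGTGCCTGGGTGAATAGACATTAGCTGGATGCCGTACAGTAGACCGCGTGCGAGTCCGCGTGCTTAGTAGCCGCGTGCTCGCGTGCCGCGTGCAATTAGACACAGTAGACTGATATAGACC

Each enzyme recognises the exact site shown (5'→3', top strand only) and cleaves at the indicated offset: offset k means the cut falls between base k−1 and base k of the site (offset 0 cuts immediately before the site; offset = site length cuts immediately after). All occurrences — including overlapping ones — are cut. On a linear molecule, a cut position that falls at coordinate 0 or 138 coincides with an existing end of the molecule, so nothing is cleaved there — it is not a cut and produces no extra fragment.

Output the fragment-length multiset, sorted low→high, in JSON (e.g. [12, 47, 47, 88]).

[1,2,3,4,6,7,8,8,9,10,12,13,15,19,21]

Scan for sites:
  JekV CGCGTGC/2: at [15, 61, 73, 88, 96, 103] ⇒ [17, 63, 75, 90, 98, 105]
  EstII TAGCTGGA/2: at [38] ⇒ [40]
  YnoX TAGAC/5: at [1, 9, 31, 56, 113, 122, 132] ⇒ [6, 14, 36, 61, 118, 127, 137]

Pooled cuts: [6, 14, 17, 36, 40, 61, 63, 75, 90, 98, 105, 118, 127, 137]

Fragment lengths:
  [0,6): 6 bp
  [6,14): 8 bp
  [14,17): 3 bp
  [17,36): 19 bp
  [36,40): 4 bp
  [40,61): 21 bp
  [61,63): 2 bp
  [63,75): 12 bp
  [75,90): 15 bp
  [90,98): 8 bp
  [98,105): 7 bp
  [105,118): 13 bp
  [118,127): 9 bp
  [127,137): 10 bp
  [137,138): 1 bp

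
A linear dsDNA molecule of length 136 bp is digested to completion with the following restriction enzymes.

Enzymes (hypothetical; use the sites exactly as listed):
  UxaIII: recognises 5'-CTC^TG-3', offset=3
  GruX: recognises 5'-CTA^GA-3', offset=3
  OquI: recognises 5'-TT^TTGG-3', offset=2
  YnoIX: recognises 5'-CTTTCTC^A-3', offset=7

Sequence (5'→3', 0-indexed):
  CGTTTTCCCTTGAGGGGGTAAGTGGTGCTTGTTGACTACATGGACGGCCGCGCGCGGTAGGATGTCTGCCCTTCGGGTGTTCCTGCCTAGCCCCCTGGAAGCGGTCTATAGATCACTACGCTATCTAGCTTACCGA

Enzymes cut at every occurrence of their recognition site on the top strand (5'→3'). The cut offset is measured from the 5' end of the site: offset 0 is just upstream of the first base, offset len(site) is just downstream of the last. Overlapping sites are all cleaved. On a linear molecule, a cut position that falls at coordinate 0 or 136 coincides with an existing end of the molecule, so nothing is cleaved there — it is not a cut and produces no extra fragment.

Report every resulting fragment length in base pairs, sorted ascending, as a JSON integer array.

[136]

Per-enzyme occurrences:
  UxaIII (CTCTG, off=3): no sites
  GruX (CTAGA, off=3): no sites
  OquI (TTTTGG, off=2): no sites
  YnoIX (CTTTCTCA, off=7): no sites

All cut coordinates (distinct, sorted): ∅

Fragments:
  no cuts → one linear fragment of 136 bp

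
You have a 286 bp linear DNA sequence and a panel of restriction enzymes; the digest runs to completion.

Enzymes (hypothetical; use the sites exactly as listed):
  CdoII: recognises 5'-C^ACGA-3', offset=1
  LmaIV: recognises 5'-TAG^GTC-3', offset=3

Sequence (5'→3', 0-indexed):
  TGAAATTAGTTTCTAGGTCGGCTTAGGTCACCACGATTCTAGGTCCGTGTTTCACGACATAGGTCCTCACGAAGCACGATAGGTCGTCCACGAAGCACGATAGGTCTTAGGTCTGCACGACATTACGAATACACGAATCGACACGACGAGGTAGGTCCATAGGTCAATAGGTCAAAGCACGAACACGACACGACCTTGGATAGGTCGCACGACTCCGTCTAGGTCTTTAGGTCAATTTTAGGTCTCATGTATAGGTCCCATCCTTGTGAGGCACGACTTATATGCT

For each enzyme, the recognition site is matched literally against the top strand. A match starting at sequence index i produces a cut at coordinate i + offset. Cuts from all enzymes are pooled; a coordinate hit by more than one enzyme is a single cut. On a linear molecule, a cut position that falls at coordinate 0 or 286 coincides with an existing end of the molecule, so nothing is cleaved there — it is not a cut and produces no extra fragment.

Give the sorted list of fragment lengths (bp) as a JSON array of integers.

Scan for sites:
  CdoII CACGA/1: at [31, 52, 67, 74, 88, 95, 115, 131, 141, 177, 183, 188, 207, 271] ⇒ [32, 53, 68, 75, 89, 96, 116, 132, 142, 178, 184, 189, 208, 272]
  LmaIV TAGGTC/3: at [13, 23, 39, 59, 79, 100, 107, 151, 159, 167, 200, 219, 227, 238, 251] ⇒ [16, 26, 42, 62, 82, 103, 110, 154, 162, 170, 203, 222, 230, 241, 254]

All cut coordinates (distinct, sorted): [16, 26, 32, 42, 53, 62, 68, 75, 82, 89, 96, 103, 110, 116, 132, 142, 154, 162, 170, 178, 184, 189, 203, 208, 222, 230, 241, 254, 272]

Fragment lengths:
  [0,16): 16 bp
  [16,26): 10 bp
  [26,32): 6 bp
  [32,42): 10 bp
  [42,53): 11 bp
  [53,62): 9 bp
  [62,68): 6 bp
  [68,75): 7 bp
  [75,82): 7 bp
  [82,89): 7 bp
  [89,96): 7 bp
  [96,103): 7 bp
  [103,110): 7 bp
  [110,116): 6 bp
  [116,132): 16 bp
  [132,142): 10 bp
  [142,154): 12 bp
  [154,162): 8 bp
  [162,170): 8 bp
  [170,178): 8 bp
  [178,184): 6 bp
  [184,189): 5 bp
  [189,203): 14 bp
  [203,208): 5 bp
  [208,222): 14 bp
  [222,230): 8 bp
  [230,241): 11 bp
  [241,254): 13 bp
  [254,272): 18 bp
  [272,286): 14 bp

[5,5,6,6,6,6,7,7,7,7,7,7,8,8,8,8,9,10,10,10,11,11,12,13,14,14,14,16,16,18]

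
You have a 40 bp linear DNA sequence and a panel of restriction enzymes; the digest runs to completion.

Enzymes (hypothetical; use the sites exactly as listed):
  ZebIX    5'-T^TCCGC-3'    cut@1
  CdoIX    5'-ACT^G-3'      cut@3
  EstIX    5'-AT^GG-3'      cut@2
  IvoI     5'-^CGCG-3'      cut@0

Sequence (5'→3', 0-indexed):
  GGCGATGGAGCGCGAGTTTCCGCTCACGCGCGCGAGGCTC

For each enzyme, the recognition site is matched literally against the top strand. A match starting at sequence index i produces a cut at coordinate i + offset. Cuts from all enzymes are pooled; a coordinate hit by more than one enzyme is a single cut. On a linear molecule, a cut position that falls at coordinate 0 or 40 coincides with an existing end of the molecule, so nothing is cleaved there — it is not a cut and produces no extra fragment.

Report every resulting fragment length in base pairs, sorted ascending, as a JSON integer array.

[2,2,4,6,8,8,10]

Site scan:
  ZebIX TTCCGC/1: at [17] ⇒ [18]
  CdoIX (ACTG, off=3): no sites
  EstIX ATGG/2: at [4] ⇒ [6]
  IvoI CGCG/0: at [10, 26, 28, 30] ⇒ [10, 26, 28, 30]

All cut coordinates (distinct, sorted): [6, 10, 18, 26, 28, 30]

Fragments:
  [0,6): 6 bp
  [6,10): 4 bp
  [10,18): 8 bp
  [18,26): 8 bp
  [26,28): 2 bp
  [28,30): 2 bp
  [30,40): 10 bp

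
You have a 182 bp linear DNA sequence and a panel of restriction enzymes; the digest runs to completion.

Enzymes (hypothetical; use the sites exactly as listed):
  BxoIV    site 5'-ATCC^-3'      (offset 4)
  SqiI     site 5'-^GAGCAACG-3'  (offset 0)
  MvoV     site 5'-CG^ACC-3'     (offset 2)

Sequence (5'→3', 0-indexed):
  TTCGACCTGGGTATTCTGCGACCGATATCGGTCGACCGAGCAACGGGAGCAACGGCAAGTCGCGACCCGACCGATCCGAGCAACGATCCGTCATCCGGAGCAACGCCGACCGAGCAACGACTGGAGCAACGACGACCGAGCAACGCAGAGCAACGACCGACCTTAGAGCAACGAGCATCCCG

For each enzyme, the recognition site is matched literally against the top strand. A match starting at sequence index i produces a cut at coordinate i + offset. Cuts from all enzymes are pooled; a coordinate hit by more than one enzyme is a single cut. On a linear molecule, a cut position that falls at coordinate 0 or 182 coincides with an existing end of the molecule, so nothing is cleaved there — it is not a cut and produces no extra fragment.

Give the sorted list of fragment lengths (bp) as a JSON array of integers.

[1,2,3,3,3,4,4,5,6,7,8,8,9,10,11,11,12,12,14,15,16,18]

Per-enzyme occurrences:
  BxoIV ATCC/4: at [73, 85, 92, 176] ⇒ [77, 89, 96, 180]
  SqiI GAGCAACG/0: at [37, 46, 77, 97, 111, 123, 137, 147, 165] ⇒ [37, 46, 77, 97, 111, 123, 137, 147, 165]
  MvoV CGACC/2: at [2, 18, 32, 62, 67, 106, 132, 153, 157] ⇒ [4, 20, 34, 64, 69, 108, 134, 155, 159]

All cut coordinates (distinct, sorted): [4, 20, 34, 37, 46, 64, 69, 77, 89, 96, 97, 108, 111, 123, 134, 137, 147, 155, 159, 165, 180]

Fragment lengths:
  [0,4): 4 bp
  [4,20): 16 bp
  [20,34): 14 bp
  [34,37): 3 bp
  [37,46): 9 bp
  [46,64): 18 bp
  [64,69): 5 bp
  [69,77): 8 bp
  [77,89): 12 bp
  [89,96): 7 bp
  [96,97): 1 bp
  [97,108): 11 bp
  [108,111): 3 bp
  [111,123): 12 bp
  [123,134): 11 bp
  [134,137): 3 bp
  [137,147): 10 bp
  [147,155): 8 bp
  [155,159): 4 bp
  [159,165): 6 bp
  [165,180): 15 bp
  [180,182): 2 bp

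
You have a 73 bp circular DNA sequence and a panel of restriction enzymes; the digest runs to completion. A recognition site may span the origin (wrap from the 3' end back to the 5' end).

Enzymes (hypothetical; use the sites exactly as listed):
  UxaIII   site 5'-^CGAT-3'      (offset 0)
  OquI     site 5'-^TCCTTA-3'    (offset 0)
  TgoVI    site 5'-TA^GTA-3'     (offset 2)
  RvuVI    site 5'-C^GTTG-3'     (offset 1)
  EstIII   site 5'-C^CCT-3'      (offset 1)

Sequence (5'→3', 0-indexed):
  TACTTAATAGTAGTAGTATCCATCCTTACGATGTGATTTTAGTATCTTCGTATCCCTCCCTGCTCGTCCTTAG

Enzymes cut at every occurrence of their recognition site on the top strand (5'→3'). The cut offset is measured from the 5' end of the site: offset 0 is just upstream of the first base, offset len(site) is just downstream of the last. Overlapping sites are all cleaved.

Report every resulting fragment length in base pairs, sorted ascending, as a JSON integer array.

[3,3,4,6,6,7,8,10,13,13]

Site scan:
  UxaIII CGAT/0: at [28] ⇒ [28]
  OquI TCCTTA/0: at [22, 66] ⇒ [22, 66]
  TgoVI TAGTA/2: at [7, 10, 13, 39, 70] ⇒ [9, 12, 15, 41, 72]
  RvuVI (CGTTG, off=1): no sites
  EstIII CCCT/1: at [53, 57] ⇒ [54, 58]

All cut coordinates (distinct, sorted): [9, 12, 15, 22, 28, 41, 54, 58, 66, 72]

Fragment lengths:
  9→12: 3 bp
  12→15: 3 bp
  15→22: 7 bp
  22→28: 6 bp
  28→41: 13 bp
  41→54: 13 bp
  54→58: 4 bp
  58→66: 8 bp
  66→72: 6 bp
  72→9 (wrap): 73-72+9 = 10 bp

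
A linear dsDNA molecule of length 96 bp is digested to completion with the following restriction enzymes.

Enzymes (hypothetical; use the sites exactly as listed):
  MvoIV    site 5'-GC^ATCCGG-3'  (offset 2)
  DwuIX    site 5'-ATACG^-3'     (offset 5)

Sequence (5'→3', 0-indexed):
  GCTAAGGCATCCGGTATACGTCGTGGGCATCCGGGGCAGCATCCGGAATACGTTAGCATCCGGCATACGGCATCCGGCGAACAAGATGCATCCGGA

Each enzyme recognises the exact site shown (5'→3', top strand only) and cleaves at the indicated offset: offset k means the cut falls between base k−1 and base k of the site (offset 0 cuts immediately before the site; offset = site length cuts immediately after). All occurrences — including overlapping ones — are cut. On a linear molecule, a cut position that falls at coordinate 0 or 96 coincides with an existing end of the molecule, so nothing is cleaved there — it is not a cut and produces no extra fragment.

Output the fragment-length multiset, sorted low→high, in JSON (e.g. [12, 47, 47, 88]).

[2,5,7,8,8,12,12,12,12,18]

Site scan:
  MvoIV GCATCCGG/2: at [6, 26, 38, 55, 69, 87] ⇒ [8, 28, 40, 57, 71, 89]
  DwuIX ATACG/5: at [15, 47, 64] ⇒ [20, 52, 69]

Pooled cuts: [8, 20, 28, 40, 52, 57, 69, 71, 89]

Fragments:
  [0,8): 8 bp
  [8,20): 12 bp
  [20,28): 8 bp
  [28,40): 12 bp
  [40,52): 12 bp
  [52,57): 5 bp
  [57,69): 12 bp
  [69,71): 2 bp
  [71,89): 18 bp
  [89,96): 7 bp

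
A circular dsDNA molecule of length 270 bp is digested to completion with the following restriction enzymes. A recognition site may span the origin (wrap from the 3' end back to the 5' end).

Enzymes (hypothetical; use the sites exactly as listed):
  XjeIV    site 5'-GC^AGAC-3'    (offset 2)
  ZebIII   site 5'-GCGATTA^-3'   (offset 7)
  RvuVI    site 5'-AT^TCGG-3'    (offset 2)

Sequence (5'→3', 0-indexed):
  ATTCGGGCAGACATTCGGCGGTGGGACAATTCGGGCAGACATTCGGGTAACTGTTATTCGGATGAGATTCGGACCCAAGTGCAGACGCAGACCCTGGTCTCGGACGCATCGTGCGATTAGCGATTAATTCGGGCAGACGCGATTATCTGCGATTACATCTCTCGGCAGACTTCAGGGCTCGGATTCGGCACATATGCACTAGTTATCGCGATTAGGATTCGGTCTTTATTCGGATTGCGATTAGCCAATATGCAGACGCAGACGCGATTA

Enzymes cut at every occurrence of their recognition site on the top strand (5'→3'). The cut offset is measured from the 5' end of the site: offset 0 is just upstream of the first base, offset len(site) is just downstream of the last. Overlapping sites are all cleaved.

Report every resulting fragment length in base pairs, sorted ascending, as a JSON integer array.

Site scan:
  XjeIV GCAGAC/2: at [6, 34, 80, 86, 132, 164, 251, 257] ⇒ [8, 36, 82, 88, 134, 166, 253, 259]
  ZebIII GCGATTA/7: at [112, 119, 138, 148, 207, 236, 263] ⇒ [0, 119, 126, 145, 155, 214, 243]
  RvuVI ATTCGG/2: at [0, 12, 28, 40, 55, 66, 126, 182, 216, 227] ⇒ [2, 14, 30, 42, 57, 68, 128, 184, 218, 229]

Pooled cuts: [0, 2, 8, 14, 30, 36, 42, 57, 68, 82, 88, 119, 126, 128, 134, 145, 155, 166, 184, 214, 218, 229, 243, 253, 259]

Fragments:
  0→2: 2 bp
  2→8: 6 bp
  8→14: 6 bp
  14→30: 16 bp
  30→36: 6 bp
  36→42: 6 bp
  42→57: 15 bp
  57→68: 11 bp
  68→82: 14 bp
  82→88: 6 bp
  88→119: 31 bp
  119→126: 7 bp
  126→128: 2 bp
  128→134: 6 bp
  134→145: 11 bp
  145→155: 10 bp
  155→166: 11 bp
  166→184: 18 bp
  184→214: 30 bp
  214→218: 4 bp
  218→229: 11 bp
  229→243: 14 bp
  243→253: 10 bp
  253→259: 6 bp
  259→0 (wrap): 270-259+0 = 11 bp

[2,2,4,6,6,6,6,6,6,6,7,10,10,11,11,11,11,11,14,14,15,16,18,30,31]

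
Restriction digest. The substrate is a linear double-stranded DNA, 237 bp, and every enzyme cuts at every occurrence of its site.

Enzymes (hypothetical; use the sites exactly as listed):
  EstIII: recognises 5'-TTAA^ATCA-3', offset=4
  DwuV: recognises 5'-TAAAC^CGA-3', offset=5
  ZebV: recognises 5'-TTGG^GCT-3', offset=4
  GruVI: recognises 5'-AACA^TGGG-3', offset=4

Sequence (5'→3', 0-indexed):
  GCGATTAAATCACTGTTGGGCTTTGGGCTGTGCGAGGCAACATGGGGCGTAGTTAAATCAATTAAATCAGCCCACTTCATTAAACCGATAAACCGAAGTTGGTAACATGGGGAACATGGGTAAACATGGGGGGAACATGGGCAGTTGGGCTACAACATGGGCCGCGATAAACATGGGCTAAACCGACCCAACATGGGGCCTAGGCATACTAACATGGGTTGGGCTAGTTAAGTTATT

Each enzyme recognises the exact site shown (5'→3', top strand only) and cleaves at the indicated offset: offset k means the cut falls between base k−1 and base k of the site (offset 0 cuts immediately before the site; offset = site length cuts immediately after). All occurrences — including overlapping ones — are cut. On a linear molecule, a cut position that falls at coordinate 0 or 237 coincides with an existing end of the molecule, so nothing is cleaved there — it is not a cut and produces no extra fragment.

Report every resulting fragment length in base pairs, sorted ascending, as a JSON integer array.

Site scan:
  EstIII (TTAAATCA, off=4): starts [4, 52, 61] → cuts [8, 56, 65]
  DwuV (TAAACCGA, off=5): starts [80, 88, 178] → cuts [85, 93, 183]
  ZebV (TTGGGCT, off=4): starts [15, 22, 144, 218] → cuts [19, 26, 148, 222]
  GruVI (AACATGGG, off=4): starts [38, 103, 112, 122, 133, 153, 169, 189, 210] → cuts [42, 107, 116, 126, 137, 157, 173, 193, 214]

All cut coordinates (distinct, sorted): [8, 19, 26, 42, 56, 65, 85, 93, 107, 116, 126, 137, 148, 157, 173, 183, 193, 214, 222]

Fragment lengths:
  [0,8): 8 bp
  [8,19): 11 bp
  [19,26): 7 bp
  [26,42): 16 bp
  [42,56): 14 bp
  [56,65): 9 bp
  [65,85): 20 bp
  [85,93): 8 bp
  [93,107): 14 bp
  [107,116): 9 bp
  [116,126): 10 bp
  [126,137): 11 bp
  [137,148): 11 bp
  [148,157): 9 bp
  [157,173): 16 bp
  [173,183): 10 bp
  [183,193): 10 bp
  [193,214): 21 bp
  [214,222): 8 bp
  [222,237): 15 bp

[7,8,8,8,9,9,9,10,10,10,11,11,11,14,14,15,16,16,20,21]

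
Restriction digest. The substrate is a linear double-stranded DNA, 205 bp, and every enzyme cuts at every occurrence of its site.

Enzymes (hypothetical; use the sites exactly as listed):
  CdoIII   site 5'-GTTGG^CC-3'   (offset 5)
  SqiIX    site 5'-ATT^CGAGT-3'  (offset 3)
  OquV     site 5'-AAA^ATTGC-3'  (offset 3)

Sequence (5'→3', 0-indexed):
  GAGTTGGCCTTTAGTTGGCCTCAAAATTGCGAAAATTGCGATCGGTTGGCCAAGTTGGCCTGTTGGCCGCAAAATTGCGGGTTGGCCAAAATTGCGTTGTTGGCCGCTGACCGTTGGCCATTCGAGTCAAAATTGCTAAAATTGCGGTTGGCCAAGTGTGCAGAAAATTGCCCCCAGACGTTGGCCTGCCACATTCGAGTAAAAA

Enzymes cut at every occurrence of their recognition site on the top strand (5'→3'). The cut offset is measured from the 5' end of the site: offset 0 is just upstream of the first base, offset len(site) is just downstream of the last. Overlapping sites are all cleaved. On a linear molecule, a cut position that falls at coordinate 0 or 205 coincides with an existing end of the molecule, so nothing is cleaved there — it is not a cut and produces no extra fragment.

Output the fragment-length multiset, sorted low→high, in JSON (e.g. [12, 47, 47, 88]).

[5,5,7,7,7,8,9,9,9,9,10,11,11,11,12,13,14,15,15,18]

Per-enzyme occurrences:
  CdoIII GTTGGCC/5: at [2, 13, 44, 53, 61, 80, 98, 112, 146, 179] ⇒ [7, 18, 49, 58, 66, 85, 103, 117, 151, 184]
  SqiIX ATTCGAGT/3: at [119, 192] ⇒ [122, 195]
  OquV AAAATTGC/3: at [22, 31, 70, 87, 128, 137, 163] ⇒ [25, 34, 73, 90, 131, 140, 166]

Pooled cuts: [7, 18, 25, 34, 49, 58, 66, 73, 85, 90, 103, 117, 122, 131, 140, 151, 166, 184, 195]

Fragments:
  [0,7): 7 bp
  [7,18): 11 bp
  [18,25): 7 bp
  [25,34): 9 bp
  [34,49): 15 bp
  [49,58): 9 bp
  [58,66): 8 bp
  [66,73): 7 bp
  [73,85): 12 bp
  [85,90): 5 bp
  [90,103): 13 bp
  [103,117): 14 bp
  [117,122): 5 bp
  [122,131): 9 bp
  [131,140): 9 bp
  [140,151): 11 bp
  [151,166): 15 bp
  [166,184): 18 bp
  [184,195): 11 bp
  [195,205): 10 bp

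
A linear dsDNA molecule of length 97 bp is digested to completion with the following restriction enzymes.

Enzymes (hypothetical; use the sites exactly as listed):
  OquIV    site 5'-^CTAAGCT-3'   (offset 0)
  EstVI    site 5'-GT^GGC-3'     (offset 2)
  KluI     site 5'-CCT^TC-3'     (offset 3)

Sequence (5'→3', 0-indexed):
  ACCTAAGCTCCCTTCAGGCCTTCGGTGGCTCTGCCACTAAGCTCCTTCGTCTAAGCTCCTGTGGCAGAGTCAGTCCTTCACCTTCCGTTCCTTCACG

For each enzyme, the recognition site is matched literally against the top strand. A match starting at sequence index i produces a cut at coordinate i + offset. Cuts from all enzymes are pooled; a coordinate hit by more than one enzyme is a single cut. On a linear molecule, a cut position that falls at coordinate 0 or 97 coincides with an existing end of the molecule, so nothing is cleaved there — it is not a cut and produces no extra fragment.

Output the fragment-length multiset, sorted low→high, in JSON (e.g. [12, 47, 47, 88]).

[2,4,5,5,6,8,9,10,10,11,12,15]

Scan for sites:
  OquIV (CTAAGCT, off=0): starts [2, 36, 50] → cuts [2, 36, 50]
  EstVI (GTGGC, off=2): starts [24, 60] → cuts [26, 62]
  KluI (CCTTC, off=3): starts [10, 18, 43, 74, 80, 89] → cuts [13, 21, 46, 77, 83, 92]

All cut coordinates (distinct, sorted): [2, 13, 21, 26, 36, 46, 50, 62, 77, 83, 92]

Fragments:
  [0,2): 2 bp
  [2,13): 11 bp
  [13,21): 8 bp
  [21,26): 5 bp
  [26,36): 10 bp
  [36,46): 10 bp
  [46,50): 4 bp
  [50,62): 12 bp
  [62,77): 15 bp
  [77,83): 6 bp
  [83,92): 9 bp
  [92,97): 5 bp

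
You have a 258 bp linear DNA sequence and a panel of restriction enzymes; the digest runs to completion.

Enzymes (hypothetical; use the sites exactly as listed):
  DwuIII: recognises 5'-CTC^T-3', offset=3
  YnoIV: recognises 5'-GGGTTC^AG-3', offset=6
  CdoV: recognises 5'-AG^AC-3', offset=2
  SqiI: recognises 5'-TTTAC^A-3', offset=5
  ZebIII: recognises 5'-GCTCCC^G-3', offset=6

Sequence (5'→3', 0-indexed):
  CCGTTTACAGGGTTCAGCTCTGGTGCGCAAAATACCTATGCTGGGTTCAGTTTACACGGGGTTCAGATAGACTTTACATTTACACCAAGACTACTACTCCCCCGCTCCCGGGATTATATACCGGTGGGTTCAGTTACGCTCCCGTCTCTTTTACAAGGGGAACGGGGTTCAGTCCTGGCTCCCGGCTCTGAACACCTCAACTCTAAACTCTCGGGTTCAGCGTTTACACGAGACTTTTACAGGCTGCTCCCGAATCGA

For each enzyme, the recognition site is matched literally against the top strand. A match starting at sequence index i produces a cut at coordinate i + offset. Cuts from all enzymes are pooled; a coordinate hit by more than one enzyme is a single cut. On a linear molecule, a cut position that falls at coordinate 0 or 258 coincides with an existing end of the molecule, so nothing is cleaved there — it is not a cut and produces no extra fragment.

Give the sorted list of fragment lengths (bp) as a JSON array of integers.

Per-enzyme occurrences:
  DwuIII (CTCT, off=3): starts [17, 145, 185, 200, 207] → cuts [20, 148, 188, 203, 210]
  YnoIV (GGGTTCAG, off=6): starts [9, 42, 58, 125, 164, 212] → cuts [15, 48, 64, 131, 170, 218]
  CdoV (AGAC, off=2): starts [68, 87, 230] → cuts [70, 89, 232]
  SqiI (TTTACA, off=5): starts [3, 50, 72, 78, 149, 222, 235] → cuts [8, 55, 77, 83, 154, 227, 240]
  ZebIII (GCTCCCG, off=6): starts [103, 137, 177, 245] → cuts [109, 143, 183, 251]

Pooled cuts: [8, 15, 20, 48, 55, 64, 70, 77, 83, 89, 109, 131, 143, 148, 154, 170, 183, 188, 203, 210, 218, 227, 232, 240, 251]

Fragments:
  [0,8): 8 bp
  [8,15): 7 bp
  [15,20): 5 bp
  [20,48): 28 bp
  [48,55): 7 bp
  [55,64): 9 bp
  [64,70): 6 bp
  [70,77): 7 bp
  [77,83): 6 bp
  [83,89): 6 bp
  [89,109): 20 bp
  [109,131): 22 bp
  [131,143): 12 bp
  [143,148): 5 bp
  [148,154): 6 bp
  [154,170): 16 bp
  [170,183): 13 bp
  [183,188): 5 bp
  [188,203): 15 bp
  [203,210): 7 bp
  [210,218): 8 bp
  [218,227): 9 bp
  [227,232): 5 bp
  [232,240): 8 bp
  [240,251): 11 bp
  [251,258): 7 bp

[5,5,5,5,6,6,6,6,7,7,7,7,7,8,8,8,9,9,11,12,13,15,16,20,22,28]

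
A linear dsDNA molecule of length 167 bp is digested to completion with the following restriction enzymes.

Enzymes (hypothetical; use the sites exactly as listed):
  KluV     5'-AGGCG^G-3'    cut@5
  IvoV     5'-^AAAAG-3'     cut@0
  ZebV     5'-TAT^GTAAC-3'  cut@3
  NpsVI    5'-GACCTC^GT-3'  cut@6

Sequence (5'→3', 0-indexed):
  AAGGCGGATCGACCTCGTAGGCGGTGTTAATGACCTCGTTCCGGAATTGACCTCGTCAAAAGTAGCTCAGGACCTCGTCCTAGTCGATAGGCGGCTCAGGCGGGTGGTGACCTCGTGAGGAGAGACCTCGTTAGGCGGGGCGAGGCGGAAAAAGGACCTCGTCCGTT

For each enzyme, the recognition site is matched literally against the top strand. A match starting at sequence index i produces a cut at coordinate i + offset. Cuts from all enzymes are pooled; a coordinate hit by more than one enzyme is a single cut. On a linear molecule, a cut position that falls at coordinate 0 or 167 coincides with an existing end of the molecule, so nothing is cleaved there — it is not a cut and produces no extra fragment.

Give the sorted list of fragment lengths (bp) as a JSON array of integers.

[2,3,6,7,7,8,9,10,10,11,12,14,15,17,17,19]

Site scan:
  KluV (AGGCGG, off=5): starts [1, 18, 88, 97, 132, 142] → cuts [6, 23, 93, 102, 137, 147]
  IvoV (AAAAG, off=0): starts [57, 149] → cuts [57, 149]
  ZebV (TATGTAAC, off=3): no sites
  NpsVI (GACCTCGT, off=6): starts [10, 31, 48, 70, 108, 123, 154] → cuts [16, 37, 54, 76, 114, 129, 160]

Pooled cuts: [6, 16, 23, 37, 54, 57, 76, 93, 102, 114, 129, 137, 147, 149, 160]

Fragment lengths:
  [0,6): 6 bp
  [6,16): 10 bp
  [16,23): 7 bp
  [23,37): 14 bp
  [37,54): 17 bp
  [54,57): 3 bp
  [57,76): 19 bp
  [76,93): 17 bp
  [93,102): 9 bp
  [102,114): 12 bp
  [114,129): 15 bp
  [129,137): 8 bp
  [137,147): 10 bp
  [147,149): 2 bp
  [149,160): 11 bp
  [160,167): 7 bp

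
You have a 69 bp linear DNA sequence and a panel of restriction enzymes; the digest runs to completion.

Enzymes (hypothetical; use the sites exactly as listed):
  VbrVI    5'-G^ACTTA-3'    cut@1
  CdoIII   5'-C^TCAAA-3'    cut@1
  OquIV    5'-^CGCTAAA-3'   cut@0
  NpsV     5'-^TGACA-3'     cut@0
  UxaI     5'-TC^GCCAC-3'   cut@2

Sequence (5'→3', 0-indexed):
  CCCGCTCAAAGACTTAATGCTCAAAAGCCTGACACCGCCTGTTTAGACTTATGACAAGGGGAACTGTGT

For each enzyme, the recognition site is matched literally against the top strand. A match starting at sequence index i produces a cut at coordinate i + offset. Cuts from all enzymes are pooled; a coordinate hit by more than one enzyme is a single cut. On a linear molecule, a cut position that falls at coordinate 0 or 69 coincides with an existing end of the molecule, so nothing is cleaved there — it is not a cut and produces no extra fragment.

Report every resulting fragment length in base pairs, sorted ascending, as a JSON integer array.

[5,5,6,9,9,17,18]

Per-enzyme occurrences:
  VbrVI GACTTA/1: at [10, 45] ⇒ [11, 46]
  CdoIII CTCAAA/1: at [4, 19] ⇒ [5, 20]
  OquIV (CGCTAAA, off=0): no sites
  NpsV TGACA/0: at [29, 51] ⇒ [29, 51]
  UxaI (TCGCCAC, off=2): no sites

Pooled cuts: [5, 11, 20, 29, 46, 51]

Fragments:
  [0,5): 5 bp
  [5,11): 6 bp
  [11,20): 9 bp
  [20,29): 9 bp
  [29,46): 17 bp
  [46,51): 5 bp
  [51,69): 18 bp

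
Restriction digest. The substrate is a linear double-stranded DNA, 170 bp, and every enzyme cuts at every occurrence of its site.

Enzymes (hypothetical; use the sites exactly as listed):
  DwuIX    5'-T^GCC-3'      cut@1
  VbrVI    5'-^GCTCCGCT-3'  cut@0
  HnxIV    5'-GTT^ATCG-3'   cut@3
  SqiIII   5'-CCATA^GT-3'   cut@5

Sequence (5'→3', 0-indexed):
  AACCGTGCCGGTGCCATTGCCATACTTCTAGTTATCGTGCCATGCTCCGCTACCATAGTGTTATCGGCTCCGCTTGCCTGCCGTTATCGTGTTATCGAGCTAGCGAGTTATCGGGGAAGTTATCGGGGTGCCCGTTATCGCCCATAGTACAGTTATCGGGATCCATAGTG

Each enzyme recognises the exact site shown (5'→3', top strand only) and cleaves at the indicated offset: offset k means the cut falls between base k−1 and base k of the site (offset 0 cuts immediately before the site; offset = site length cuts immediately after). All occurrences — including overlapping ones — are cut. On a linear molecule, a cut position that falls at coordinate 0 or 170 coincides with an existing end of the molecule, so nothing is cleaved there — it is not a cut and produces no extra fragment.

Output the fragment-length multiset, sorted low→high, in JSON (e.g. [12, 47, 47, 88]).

Site scan:
  DwuIX (TGCC, off=1): starts [5, 11, 17, 37, 74, 78, 128] → cuts [6, 12, 18, 38, 75, 79, 129]
  VbrVI (GCTCCGCT, off=0): starts [43, 66] → cuts [43, 66]
  HnxIV (GTTATCG, off=3): starts [30, 59, 82, 90, 106, 118, 133, 151] → cuts [33, 62, 85, 93, 109, 121, 136, 154]
  SqiIII (CCATAGT, off=5): starts [52, 141, 162] → cuts [57, 146, 167]

Pooled cuts: [6, 12, 18, 33, 38, 43, 57, 62, 66, 75, 79, 85, 93, 109, 121, 129, 136, 146, 154, 167]

Fragments:
  [0,6): 6 bp
  [6,12): 6 bp
  [12,18): 6 bp
  [18,33): 15 bp
  [33,38): 5 bp
  [38,43): 5 bp
  [43,57): 14 bp
  [57,62): 5 bp
  [62,66): 4 bp
  [66,75): 9 bp
  [75,79): 4 bp
  [79,85): 6 bp
  [85,93): 8 bp
  [93,109): 16 bp
  [109,121): 12 bp
  [121,129): 8 bp
  [129,136): 7 bp
  [136,146): 10 bp
  [146,154): 8 bp
  [154,167): 13 bp
  [167,170): 3 bp

[3,4,4,5,5,5,6,6,6,6,7,8,8,8,9,10,12,13,14,15,16]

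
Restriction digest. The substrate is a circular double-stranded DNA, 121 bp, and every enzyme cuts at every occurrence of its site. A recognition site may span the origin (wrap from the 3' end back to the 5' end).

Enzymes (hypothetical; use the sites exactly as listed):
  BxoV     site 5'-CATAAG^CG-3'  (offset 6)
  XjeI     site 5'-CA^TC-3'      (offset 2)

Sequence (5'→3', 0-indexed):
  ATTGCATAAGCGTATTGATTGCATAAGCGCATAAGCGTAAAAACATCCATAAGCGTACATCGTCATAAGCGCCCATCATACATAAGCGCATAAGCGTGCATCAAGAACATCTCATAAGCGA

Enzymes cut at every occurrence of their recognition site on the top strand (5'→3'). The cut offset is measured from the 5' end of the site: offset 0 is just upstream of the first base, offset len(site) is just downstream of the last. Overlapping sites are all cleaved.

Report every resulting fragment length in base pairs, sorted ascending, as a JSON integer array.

[6,6,6,8,8,8,9,9,10,10,11,13,17]

Per-enzyme occurrences:
  BxoV (CATAAGCG, off=6): starts [4, 21, 29, 47, 63, 80, 88, 112] → cuts [10, 27, 35, 53, 69, 86, 94, 118]
  XjeI (CATC, off=2): starts [43, 57, 73, 98, 107] → cuts [45, 59, 75, 100, 109]

Pooled cuts: [10, 27, 35, 45, 53, 59, 69, 75, 86, 94, 100, 109, 118]

Fragments:
  10→27: 17 bp
  27→35: 8 bp
  35→45: 10 bp
  45→53: 8 bp
  53→59: 6 bp
  59→69: 10 bp
  69→75: 6 bp
  75→86: 11 bp
  86→94: 8 bp
  94→100: 6 bp
  100→109: 9 bp
  109→118: 9 bp
  118→10 (wrap): 121-118+10 = 13 bp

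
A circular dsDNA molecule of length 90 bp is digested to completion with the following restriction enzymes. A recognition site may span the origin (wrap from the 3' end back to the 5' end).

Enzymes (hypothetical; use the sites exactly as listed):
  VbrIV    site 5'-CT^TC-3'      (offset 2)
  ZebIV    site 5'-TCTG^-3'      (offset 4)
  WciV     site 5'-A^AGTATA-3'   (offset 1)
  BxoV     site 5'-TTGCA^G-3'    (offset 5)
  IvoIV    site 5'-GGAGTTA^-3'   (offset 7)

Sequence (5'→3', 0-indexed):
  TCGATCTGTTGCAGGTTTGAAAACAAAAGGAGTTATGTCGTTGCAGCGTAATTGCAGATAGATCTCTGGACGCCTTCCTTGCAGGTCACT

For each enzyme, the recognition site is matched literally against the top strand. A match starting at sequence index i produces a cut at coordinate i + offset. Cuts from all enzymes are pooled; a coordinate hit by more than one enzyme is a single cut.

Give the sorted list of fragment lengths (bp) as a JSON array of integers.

Scan for sites:
  VbrIV (CTTC, off=2): starts [73, 88] → cuts [0, 75]
  ZebIV (TCTG, off=4): starts [4, 64] → cuts [8, 68]
  WciV (AAGTATA, off=1): no sites
  BxoV (TTGCAG, off=5): starts [8, 40, 51, 78] → cuts [13, 45, 56, 83]
  IvoIV (GGAGTTA, off=7): starts [28] → cuts [35]

Pooled cuts: [0, 8, 13, 35, 45, 56, 68, 75, 83]

Fragments:
  0→8: 8 bp
  8→13: 5 bp
  13→35: 22 bp
  35→45: 10 bp
  45→56: 11 bp
  56→68: 12 bp
  68→75: 7 bp
  75→83: 8 bp
  83→0 (wrap): 90-83+0 = 7 bp

[5,7,7,8,8,10,11,12,22]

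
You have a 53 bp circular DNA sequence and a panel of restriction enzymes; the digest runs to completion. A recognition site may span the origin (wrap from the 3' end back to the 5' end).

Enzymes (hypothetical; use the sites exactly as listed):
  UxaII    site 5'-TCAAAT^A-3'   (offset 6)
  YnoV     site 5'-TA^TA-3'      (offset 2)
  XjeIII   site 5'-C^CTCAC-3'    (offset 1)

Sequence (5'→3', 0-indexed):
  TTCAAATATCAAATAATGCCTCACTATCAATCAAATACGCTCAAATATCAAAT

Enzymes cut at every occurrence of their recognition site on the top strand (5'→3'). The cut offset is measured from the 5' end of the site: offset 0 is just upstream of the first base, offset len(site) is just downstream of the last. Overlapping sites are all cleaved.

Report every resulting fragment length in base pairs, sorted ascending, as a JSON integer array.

[5,7,10,14,17]

Site scan:
  UxaII (TCAAATA, off=6): starts [1, 8, 30, 40] → cuts [7, 14, 36, 46]
  YnoV (TATA, off=2): no sites
  XjeIII (CCTCAC, off=1): starts [18] → cuts [19]

Pooled cuts: [7, 14, 19, 36, 46]

Fragment lengths:
  7→14: 7 bp
  14→19: 5 bp
  19→36: 17 bp
  36→46: 10 bp
  46→7 (wrap): 53-46+7 = 14 bp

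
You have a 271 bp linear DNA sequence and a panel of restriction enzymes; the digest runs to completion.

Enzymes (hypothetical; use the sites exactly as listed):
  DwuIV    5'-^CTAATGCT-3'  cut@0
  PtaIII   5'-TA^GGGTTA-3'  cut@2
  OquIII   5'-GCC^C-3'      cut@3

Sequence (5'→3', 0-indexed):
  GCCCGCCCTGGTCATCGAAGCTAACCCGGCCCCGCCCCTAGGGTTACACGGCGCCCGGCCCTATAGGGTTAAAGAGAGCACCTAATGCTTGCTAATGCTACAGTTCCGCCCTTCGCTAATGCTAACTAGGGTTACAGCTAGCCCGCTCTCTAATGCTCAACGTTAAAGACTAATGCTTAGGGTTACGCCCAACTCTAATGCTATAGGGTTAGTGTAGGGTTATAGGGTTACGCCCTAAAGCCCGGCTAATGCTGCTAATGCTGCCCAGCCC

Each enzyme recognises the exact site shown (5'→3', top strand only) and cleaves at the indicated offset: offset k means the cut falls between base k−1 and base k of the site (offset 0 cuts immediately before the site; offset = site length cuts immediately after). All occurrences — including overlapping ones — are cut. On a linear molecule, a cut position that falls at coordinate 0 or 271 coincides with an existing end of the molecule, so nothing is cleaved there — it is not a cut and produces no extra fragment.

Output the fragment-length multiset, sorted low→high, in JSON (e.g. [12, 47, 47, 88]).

[1,3,3,4,4,5,5,5,5,5,5,6,8,8,9,10,10,10,10,11,11,11,13,15,15,16,19,20,24]

Site scan:
  DwuIV CTAATGCT/0: at [81, 91, 115, 149, 169, 194, 245, 254] ⇒ [81, 91, 115, 149, 169, 194, 245, 254]
  PtaIII TAGGGTTA/2: at [38, 63, 126, 177, 203, 214, 222] ⇒ [40, 65, 128, 179, 205, 216, 224]
  OquIII GCCC/3: at [0, 4, 28, 33, 52, 57, 107, 140, 186, 231, 239, 262, 267] ⇒ [3, 7, 31, 36, 55, 60, 110, 143, 189, 234, 242, 265, 270]

Pooled cuts: [3, 7, 31, 36, 40, 55, 60, 65, 81, 91, 110, 115, 128, 143, 149, 169, 179, 189, 194, 205, 216, 224, 234, 242, 245, 254, 265, 270]

Fragment lengths:
  [0,3): 3 bp
  [3,7): 4 bp
  [7,31): 24 bp
  [31,36): 5 bp
  [36,40): 4 bp
  [40,55): 15 bp
  [55,60): 5 bp
  [60,65): 5 bp
  [65,81): 16 bp
  [81,91): 10 bp
  [91,110): 19 bp
  [110,115): 5 bp
  [115,128): 13 bp
  [128,143): 15 bp
  [143,149): 6 bp
  [149,169): 20 bp
  [169,179): 10 bp
  [179,189): 10 bp
  [189,194): 5 bp
  [194,205): 11 bp
  [205,216): 11 bp
  [216,224): 8 bp
  [224,234): 10 bp
  [234,242): 8 bp
  [242,245): 3 bp
  [245,254): 9 bp
  [254,265): 11 bp
  [265,270): 5 bp
  [270,271): 1 bp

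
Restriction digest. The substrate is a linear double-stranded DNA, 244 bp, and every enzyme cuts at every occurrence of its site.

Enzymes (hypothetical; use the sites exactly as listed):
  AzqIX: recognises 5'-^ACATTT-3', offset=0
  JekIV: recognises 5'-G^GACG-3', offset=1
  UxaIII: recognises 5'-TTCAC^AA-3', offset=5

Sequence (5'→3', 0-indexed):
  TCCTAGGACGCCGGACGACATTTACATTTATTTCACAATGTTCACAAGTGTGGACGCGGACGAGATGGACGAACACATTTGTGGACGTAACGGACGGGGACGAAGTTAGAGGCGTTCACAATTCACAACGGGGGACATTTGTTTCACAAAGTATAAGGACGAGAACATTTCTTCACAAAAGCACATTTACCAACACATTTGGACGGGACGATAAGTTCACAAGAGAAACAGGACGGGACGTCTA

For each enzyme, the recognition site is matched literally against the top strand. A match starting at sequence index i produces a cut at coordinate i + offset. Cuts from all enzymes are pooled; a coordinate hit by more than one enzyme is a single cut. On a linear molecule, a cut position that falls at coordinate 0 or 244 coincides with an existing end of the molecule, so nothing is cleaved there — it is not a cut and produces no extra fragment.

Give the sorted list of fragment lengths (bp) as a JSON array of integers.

Site scan:
  AzqIX ACATTT/0: at [17, 23, 74, 134, 164, 182, 194] ⇒ [17, 23, 74, 134, 164, 182, 194]
  JekIV GGACG/1: at [5, 12, 51, 57, 66, 82, 91, 97, 156, 200, 205, 230, 235] ⇒ [6, 13, 52, 58, 67, 83, 92, 98, 157, 201, 206, 231, 236]
  UxaIII TTCACAA/5: at [31, 40, 114, 121, 142, 171, 215] ⇒ [36, 45, 119, 126, 147, 176, 220]

Pooled cuts: [6, 13, 17, 23, 36, 45, 52, 58, 67, 74, 83, 92, 98, 119, 126, 134, 147, 157, 164, 176, 182, 194, 201, 206, 220, 231, 236]

Fragment lengths:
  [0,6): 6 bp
  [6,13): 7 bp
  [13,17): 4 bp
  [17,23): 6 bp
  [23,36): 13 bp
  [36,45): 9 bp
  [45,52): 7 bp
  [52,58): 6 bp
  [58,67): 9 bp
  [67,74): 7 bp
  [74,83): 9 bp
  [83,92): 9 bp
  [92,98): 6 bp
  [98,119): 21 bp
  [119,126): 7 bp
  [126,134): 8 bp
  [134,147): 13 bp
  [147,157): 10 bp
  [157,164): 7 bp
  [164,176): 12 bp
  [176,182): 6 bp
  [182,194): 12 bp
  [194,201): 7 bp
  [201,206): 5 bp
  [206,220): 14 bp
  [220,231): 11 bp
  [231,236): 5 bp
  [236,244): 8 bp

[4,5,5,6,6,6,6,6,7,7,7,7,7,7,8,8,9,9,9,9,10,11,12,12,13,13,14,21]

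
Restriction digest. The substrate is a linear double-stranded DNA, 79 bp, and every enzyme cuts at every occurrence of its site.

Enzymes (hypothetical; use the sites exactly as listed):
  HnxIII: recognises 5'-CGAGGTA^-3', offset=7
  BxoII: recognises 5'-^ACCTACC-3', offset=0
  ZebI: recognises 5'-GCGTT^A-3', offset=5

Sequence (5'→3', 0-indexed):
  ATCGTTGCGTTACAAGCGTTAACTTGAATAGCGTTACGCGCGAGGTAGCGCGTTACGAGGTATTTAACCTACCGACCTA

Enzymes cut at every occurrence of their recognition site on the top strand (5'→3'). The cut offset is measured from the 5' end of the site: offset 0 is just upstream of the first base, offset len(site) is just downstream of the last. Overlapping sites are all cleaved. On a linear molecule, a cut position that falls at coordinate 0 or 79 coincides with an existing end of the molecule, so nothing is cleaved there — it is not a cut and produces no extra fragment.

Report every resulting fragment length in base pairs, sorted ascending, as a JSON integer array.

Site scan:
  HnxIII (CGAGGTA, off=7): starts [40, 55] → cuts [47, 62]
  BxoII (ACCTACC, off=0): starts [66] → cuts [66]
  ZebI (GCGTTA, off=5): starts [6, 15, 30, 49] → cuts [11, 20, 35, 54]

Pooled cuts: [11, 20, 35, 47, 54, 62, 66]

Fragment lengths:
  [0,11): 11 bp
  [11,20): 9 bp
  [20,35): 15 bp
  [35,47): 12 bp
  [47,54): 7 bp
  [54,62): 8 bp
  [62,66): 4 bp
  [66,79): 13 bp

[4,7,8,9,11,12,13,15]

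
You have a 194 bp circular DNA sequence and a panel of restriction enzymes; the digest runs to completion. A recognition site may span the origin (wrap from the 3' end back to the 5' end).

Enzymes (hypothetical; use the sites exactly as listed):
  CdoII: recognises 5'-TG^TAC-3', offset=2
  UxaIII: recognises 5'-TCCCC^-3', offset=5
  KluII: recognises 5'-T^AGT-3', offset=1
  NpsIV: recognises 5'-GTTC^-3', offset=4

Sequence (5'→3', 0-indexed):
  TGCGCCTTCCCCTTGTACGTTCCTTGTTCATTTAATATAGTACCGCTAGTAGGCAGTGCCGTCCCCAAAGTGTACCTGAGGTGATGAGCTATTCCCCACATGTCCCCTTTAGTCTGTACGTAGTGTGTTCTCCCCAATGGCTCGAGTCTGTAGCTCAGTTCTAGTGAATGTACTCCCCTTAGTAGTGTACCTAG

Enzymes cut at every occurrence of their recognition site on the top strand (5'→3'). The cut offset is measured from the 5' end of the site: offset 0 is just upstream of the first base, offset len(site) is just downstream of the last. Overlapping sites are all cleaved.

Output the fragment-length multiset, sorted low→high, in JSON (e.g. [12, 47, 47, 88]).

[1,2,3,3,3,4,5,5,5,6,6,7,7,8,8,9,9,9,10,14,19,25,26]

Per-enzyme occurrences:
  CdoII TGTAC/2: at [13, 70, 114, 168, 185] ⇒ [15, 72, 116, 170, 187]
  UxaIII TCCCC/5: at [7, 61, 92, 102, 130, 173] ⇒ [12, 66, 97, 107, 135, 178]
  KluII TAGT/1: at [37, 46, 109, 120, 161, 179, 182, 191] ⇒ [38, 47, 110, 121, 162, 180, 183, 192]
  NpsIV GTTC/4: at [18, 25, 126, 157] ⇒ [22, 29, 130, 161]

All cut coordinates (distinct, sorted): [12, 15, 22, 29, 38, 47, 66, 72, 97, 107, 110, 116, 121, 130, 135, 161, 162, 170, 178, 180, 183, 187, 192]

Fragment lengths:
  12→15: 3 bp
  15→22: 7 bp
  22→29: 7 bp
  29→38: 9 bp
  38→47: 9 bp
  47→66: 19 bp
  66→72: 6 bp
  72→97: 25 bp
  97→107: 10 bp
  107→110: 3 bp
  110→116: 6 bp
  116→121: 5 bp
  121→130: 9 bp
  130→135: 5 bp
  135→161: 26 bp
  161→162: 1 bp
  162→170: 8 bp
  170→178: 8 bp
  178→180: 2 bp
  180→183: 3 bp
  183→187: 4 bp
  187→192: 5 bp
  192→12 (wrap): 194-192+12 = 14 bp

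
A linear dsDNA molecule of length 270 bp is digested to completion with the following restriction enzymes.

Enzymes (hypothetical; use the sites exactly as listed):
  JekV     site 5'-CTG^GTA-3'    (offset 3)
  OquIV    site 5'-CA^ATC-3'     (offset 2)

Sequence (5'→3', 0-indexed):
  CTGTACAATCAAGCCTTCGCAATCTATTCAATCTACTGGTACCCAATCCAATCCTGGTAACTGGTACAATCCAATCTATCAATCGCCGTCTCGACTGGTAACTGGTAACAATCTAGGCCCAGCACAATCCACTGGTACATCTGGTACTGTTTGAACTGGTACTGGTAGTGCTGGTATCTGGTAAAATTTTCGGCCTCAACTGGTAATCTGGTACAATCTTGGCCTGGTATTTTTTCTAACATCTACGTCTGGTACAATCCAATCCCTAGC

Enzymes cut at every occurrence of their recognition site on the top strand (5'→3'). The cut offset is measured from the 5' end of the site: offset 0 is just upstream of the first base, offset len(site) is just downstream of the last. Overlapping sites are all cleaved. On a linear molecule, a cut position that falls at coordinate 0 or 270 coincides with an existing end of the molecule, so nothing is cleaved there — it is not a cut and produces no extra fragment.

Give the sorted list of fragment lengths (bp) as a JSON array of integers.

Site scan:
  JekV (CTGGTA, off=3): starts [35, 53, 60, 94, 101, 131, 140, 155, 161, 170, 177, 199, 207, 223, 248] → cuts [38, 56, 63, 97, 104, 134, 143, 158, 164, 173, 180, 202, 210, 226, 251]
  OquIV (CAATC, off=2): starts [5, 19, 28, 43, 48, 66, 71, 79, 108, 124, 213, 254, 259] → cuts [7, 21, 30, 45, 50, 68, 73, 81, 110, 126, 215, 256, 261]

All cut coordinates (distinct, sorted): [7, 21, 30, 38, 45, 50, 56, 63, 68, 73, 81, 97, 104, 110, 126, 134, 143, 158, 164, 173, 180, 202, 210, 215, 226, 251, 256, 261]

Fragment lengths:
  [0,7): 7 bp
  [7,21): 14 bp
  [21,30): 9 bp
  [30,38): 8 bp
  [38,45): 7 bp
  [45,50): 5 bp
  [50,56): 6 bp
  [56,63): 7 bp
  [63,68): 5 bp
  [68,73): 5 bp
  [73,81): 8 bp
  [81,97): 16 bp
  [97,104): 7 bp
  [104,110): 6 bp
  [110,126): 16 bp
  [126,134): 8 bp
  [134,143): 9 bp
  [143,158): 15 bp
  [158,164): 6 bp
  [164,173): 9 bp
  [173,180): 7 bp
  [180,202): 22 bp
  [202,210): 8 bp
  [210,215): 5 bp
  [215,226): 11 bp
  [226,251): 25 bp
  [251,256): 5 bp
  [256,261): 5 bp
  [261,270): 9 bp

[5,5,5,5,5,5,6,6,6,7,7,7,7,7,8,8,8,8,9,9,9,9,11,14,15,16,16,22,25]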